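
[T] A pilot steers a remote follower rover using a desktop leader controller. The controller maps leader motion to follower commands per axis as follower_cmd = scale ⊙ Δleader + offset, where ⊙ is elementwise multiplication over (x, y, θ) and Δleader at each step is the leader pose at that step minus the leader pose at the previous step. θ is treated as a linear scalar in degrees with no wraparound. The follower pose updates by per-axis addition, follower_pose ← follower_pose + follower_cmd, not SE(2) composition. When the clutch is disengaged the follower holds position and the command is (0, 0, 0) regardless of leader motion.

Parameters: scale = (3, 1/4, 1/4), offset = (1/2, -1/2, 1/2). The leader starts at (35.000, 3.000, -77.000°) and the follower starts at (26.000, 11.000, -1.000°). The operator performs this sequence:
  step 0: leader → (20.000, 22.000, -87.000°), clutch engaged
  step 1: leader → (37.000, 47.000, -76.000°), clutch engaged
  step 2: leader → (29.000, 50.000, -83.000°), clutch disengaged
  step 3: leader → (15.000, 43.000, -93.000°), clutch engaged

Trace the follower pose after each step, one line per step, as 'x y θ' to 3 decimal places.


-18.500 15.250 -3.000
33.000 21.000 0.250
33.000 21.000 0.250
-8.500 18.750 -1.750

step 0: Δleader=(-15.000, 19.000, -10.000°), engaged; cmd=(-44.500, 4.250, -2.000°) → follower=(-18.500, 15.250, -3.000°)
step 1: Δleader=(17.000, 25.000, 11.000°), engaged; cmd=(51.500, 5.750, 3.250°) → follower=(33.000, 21.000, 0.250°)
step 2: Δleader=(-8.000, 3.000, -7.000°), disengaged; cmd=(0,0,0) → follower holds at (33.000, 21.000, 0.250°)
step 3: Δleader=(-14.000, -7.000, -10.000°), engaged; cmd=(-41.500, -2.250, -2.000°) → follower=(-8.500, 18.750, -1.750°)


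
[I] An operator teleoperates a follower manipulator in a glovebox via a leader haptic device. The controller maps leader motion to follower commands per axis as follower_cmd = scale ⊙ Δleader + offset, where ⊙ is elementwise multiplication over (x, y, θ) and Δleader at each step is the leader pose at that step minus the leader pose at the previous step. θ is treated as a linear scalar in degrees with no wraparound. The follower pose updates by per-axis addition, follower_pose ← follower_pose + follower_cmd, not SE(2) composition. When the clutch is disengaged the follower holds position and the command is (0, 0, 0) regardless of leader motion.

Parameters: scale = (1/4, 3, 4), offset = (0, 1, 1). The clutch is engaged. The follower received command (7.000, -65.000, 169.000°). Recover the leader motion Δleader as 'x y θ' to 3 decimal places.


axis x: (7.000 − 0) / (1/4) = 28.000
axis y: (-65.000 − 1) / (3) = -22.000
axis θ: (169.000 − 1) / (4) = 42.000

28.000 -22.000 42.000


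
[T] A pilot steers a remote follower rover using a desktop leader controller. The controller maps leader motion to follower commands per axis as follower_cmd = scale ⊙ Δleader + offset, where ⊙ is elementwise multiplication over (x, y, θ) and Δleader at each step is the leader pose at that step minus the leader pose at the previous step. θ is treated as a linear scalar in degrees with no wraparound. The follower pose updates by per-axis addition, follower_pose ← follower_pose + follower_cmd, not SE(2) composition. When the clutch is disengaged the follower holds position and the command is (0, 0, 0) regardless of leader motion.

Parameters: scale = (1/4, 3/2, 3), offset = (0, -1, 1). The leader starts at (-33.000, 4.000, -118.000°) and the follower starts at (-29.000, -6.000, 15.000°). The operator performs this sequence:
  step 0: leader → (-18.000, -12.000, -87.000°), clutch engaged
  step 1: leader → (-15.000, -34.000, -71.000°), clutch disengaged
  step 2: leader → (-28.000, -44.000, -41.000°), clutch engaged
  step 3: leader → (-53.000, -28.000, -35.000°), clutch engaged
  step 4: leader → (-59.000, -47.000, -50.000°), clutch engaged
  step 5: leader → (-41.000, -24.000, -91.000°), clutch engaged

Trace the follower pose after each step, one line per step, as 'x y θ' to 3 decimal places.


-25.250 -31.000 109.000
-25.250 -31.000 109.000
-28.500 -47.000 200.000
-34.750 -24.000 219.000
-36.250 -53.500 175.000
-31.750 -20.000 53.000

step 0: Δleader=(15.000, -16.000, 31.000°), engaged; cmd=(3.750, -25.000, 94.000°) → follower=(-25.250, -31.000, 109.000°)
step 1: Δleader=(3.000, -22.000, 16.000°), disengaged; cmd=(0,0,0) → follower holds at (-25.250, -31.000, 109.000°)
step 2: Δleader=(-13.000, -10.000, 30.000°), engaged; cmd=(-3.250, -16.000, 91.000°) → follower=(-28.500, -47.000, 200.000°)
step 3: Δleader=(-25.000, 16.000, 6.000°), engaged; cmd=(-6.250, 23.000, 19.000°) → follower=(-34.750, -24.000, 219.000°)
step 4: Δleader=(-6.000, -19.000, -15.000°), engaged; cmd=(-1.500, -29.500, -44.000°) → follower=(-36.250, -53.500, 175.000°)
step 5: Δleader=(18.000, 23.000, -41.000°), engaged; cmd=(4.500, 33.500, -122.000°) → follower=(-31.750, -20.000, 53.000°)


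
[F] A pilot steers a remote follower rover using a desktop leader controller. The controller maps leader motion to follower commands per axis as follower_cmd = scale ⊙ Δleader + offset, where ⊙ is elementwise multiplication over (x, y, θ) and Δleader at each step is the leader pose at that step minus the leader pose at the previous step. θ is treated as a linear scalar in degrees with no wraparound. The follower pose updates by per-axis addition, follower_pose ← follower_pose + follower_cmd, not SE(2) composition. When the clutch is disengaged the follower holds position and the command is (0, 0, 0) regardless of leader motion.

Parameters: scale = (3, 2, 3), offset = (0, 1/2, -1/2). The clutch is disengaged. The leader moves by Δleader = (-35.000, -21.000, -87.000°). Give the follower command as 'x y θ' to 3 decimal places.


clutch disengaged → follower holds; cmd = (0, 0, 0)

0.000 0.000 0.000


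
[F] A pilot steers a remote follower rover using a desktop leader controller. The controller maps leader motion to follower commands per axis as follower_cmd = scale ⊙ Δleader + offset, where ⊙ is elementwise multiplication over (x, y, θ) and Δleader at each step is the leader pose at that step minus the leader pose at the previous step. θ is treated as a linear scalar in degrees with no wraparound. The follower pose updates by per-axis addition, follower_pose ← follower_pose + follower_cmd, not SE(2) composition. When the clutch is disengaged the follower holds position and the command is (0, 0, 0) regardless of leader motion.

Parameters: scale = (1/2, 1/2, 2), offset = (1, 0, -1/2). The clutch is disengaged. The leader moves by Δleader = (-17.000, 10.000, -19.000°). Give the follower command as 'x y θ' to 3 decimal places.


0.000 0.000 0.000

clutch disengaged → follower holds; cmd = (0, 0, 0)


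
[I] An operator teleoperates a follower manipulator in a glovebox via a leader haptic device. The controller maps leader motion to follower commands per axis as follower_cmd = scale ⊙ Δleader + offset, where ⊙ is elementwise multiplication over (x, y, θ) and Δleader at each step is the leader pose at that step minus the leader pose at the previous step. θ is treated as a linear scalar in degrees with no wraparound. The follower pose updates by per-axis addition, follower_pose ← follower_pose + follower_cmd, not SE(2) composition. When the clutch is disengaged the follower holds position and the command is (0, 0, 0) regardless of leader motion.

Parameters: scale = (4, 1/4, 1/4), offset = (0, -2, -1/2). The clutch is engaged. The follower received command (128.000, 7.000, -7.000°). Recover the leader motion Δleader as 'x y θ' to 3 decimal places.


axis x: (128.000 − 0) / (4) = 32.000
axis y: (7.000 − -2) / (1/4) = 36.000
axis θ: (-7.000 − -1/2) / (1/4) = -26.000

32.000 36.000 -26.000


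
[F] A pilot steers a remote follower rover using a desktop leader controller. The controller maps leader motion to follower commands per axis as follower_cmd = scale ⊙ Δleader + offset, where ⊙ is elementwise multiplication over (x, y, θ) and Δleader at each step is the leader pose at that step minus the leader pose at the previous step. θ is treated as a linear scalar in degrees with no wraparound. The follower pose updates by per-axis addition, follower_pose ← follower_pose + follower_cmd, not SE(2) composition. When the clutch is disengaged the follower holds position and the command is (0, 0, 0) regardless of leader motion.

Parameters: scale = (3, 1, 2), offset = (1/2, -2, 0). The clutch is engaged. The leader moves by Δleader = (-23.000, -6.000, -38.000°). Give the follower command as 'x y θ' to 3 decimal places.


axis x: 3·-23.000 + 1/2 = -68.500
axis y: 1·-6.000 + -2 = -8.000
axis θ: 2·-38.000 + 0 = -76.000

-68.500 -8.000 -76.000


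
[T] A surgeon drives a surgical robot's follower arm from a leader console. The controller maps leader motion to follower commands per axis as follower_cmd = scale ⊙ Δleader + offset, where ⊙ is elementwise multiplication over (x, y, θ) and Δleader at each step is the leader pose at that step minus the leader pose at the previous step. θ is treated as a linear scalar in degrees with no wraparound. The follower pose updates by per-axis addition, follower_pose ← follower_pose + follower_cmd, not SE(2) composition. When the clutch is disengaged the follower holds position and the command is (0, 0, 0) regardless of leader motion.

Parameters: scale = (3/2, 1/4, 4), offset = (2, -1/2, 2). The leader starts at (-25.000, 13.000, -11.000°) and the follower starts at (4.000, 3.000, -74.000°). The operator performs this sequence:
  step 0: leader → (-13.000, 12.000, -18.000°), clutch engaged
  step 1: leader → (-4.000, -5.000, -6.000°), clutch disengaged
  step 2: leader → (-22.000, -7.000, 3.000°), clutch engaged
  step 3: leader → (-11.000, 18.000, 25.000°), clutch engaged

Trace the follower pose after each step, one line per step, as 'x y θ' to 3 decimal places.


step 0: Δleader=(12.000, -1.000, -7.000°), engaged; cmd=(20.000, -0.750, -26.000°) → follower=(24.000, 2.250, -100.000°)
step 1: Δleader=(9.000, -17.000, 12.000°), disengaged; cmd=(0,0,0) → follower holds at (24.000, 2.250, -100.000°)
step 2: Δleader=(-18.000, -2.000, 9.000°), engaged; cmd=(-25.000, -1.000, 38.000°) → follower=(-1.000, 1.250, -62.000°)
step 3: Δleader=(11.000, 25.000, 22.000°), engaged; cmd=(18.500, 5.750, 90.000°) → follower=(17.500, 7.000, 28.000°)

24.000 2.250 -100.000
24.000 2.250 -100.000
-1.000 1.250 -62.000
17.500 7.000 28.000


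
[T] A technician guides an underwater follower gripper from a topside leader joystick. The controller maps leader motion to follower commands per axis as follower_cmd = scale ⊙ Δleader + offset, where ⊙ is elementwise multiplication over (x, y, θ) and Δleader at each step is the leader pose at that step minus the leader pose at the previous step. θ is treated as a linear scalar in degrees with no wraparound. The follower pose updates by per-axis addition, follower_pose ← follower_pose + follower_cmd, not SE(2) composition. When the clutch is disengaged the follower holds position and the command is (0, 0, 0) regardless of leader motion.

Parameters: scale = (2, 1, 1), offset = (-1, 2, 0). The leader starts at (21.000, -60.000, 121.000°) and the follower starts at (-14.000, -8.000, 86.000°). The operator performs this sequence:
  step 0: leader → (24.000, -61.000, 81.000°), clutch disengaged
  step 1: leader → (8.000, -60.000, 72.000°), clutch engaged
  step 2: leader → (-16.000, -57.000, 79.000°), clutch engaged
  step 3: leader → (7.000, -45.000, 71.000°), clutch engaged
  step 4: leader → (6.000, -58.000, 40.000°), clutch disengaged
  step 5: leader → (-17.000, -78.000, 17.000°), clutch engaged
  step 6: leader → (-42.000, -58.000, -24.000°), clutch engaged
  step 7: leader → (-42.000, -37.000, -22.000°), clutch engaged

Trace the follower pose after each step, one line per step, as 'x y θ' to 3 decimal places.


-14.000 -8.000 86.000
-47.000 -5.000 77.000
-96.000 0.000 84.000
-51.000 14.000 76.000
-51.000 14.000 76.000
-98.000 -4.000 53.000
-149.000 18.000 12.000
-150.000 41.000 14.000

step 0: Δleader=(3.000, -1.000, -40.000°), disengaged; cmd=(0,0,0) → follower holds at (-14.000, -8.000, 86.000°)
step 1: Δleader=(-16.000, 1.000, -9.000°), engaged; cmd=(-33.000, 3.000, -9.000°) → follower=(-47.000, -5.000, 77.000°)
step 2: Δleader=(-24.000, 3.000, 7.000°), engaged; cmd=(-49.000, 5.000, 7.000°) → follower=(-96.000, 0.000, 84.000°)
step 3: Δleader=(23.000, 12.000, -8.000°), engaged; cmd=(45.000, 14.000, -8.000°) → follower=(-51.000, 14.000, 76.000°)
step 4: Δleader=(-1.000, -13.000, -31.000°), disengaged; cmd=(0,0,0) → follower holds at (-51.000, 14.000, 76.000°)
step 5: Δleader=(-23.000, -20.000, -23.000°), engaged; cmd=(-47.000, -18.000, -23.000°) → follower=(-98.000, -4.000, 53.000°)
step 6: Δleader=(-25.000, 20.000, -41.000°), engaged; cmd=(-51.000, 22.000, -41.000°) → follower=(-149.000, 18.000, 12.000°)
step 7: Δleader=(0.000, 21.000, 2.000°), engaged; cmd=(-1.000, 23.000, 2.000°) → follower=(-150.000, 41.000, 14.000°)


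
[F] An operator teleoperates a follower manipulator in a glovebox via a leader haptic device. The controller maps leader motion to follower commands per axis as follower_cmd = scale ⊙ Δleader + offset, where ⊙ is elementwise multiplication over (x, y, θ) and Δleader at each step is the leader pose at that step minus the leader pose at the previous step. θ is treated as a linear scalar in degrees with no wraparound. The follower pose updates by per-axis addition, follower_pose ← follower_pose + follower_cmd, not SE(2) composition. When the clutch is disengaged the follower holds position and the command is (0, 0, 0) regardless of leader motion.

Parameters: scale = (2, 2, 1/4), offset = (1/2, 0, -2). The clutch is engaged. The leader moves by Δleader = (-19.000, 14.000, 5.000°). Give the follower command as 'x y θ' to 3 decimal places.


-37.500 28.000 -0.750

axis x: 2·-19.000 + 1/2 = -37.500
axis y: 2·14.000 + 0 = 28.000
axis θ: 1/4·5.000 + -2 = -0.750


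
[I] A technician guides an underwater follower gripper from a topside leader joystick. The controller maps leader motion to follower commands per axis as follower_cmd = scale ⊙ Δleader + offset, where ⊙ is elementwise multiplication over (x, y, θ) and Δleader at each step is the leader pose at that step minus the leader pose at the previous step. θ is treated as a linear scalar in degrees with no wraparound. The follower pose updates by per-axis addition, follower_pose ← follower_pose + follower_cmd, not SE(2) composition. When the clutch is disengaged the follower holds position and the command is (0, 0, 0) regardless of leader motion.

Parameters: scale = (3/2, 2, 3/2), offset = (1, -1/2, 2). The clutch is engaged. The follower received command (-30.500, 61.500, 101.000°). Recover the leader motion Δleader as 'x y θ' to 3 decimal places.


axis x: (-30.500 − 1) / (3/2) = -21.000
axis y: (61.500 − -1/2) / (2) = 31.000
axis θ: (101.000 − 2) / (3/2) = 66.000

-21.000 31.000 66.000


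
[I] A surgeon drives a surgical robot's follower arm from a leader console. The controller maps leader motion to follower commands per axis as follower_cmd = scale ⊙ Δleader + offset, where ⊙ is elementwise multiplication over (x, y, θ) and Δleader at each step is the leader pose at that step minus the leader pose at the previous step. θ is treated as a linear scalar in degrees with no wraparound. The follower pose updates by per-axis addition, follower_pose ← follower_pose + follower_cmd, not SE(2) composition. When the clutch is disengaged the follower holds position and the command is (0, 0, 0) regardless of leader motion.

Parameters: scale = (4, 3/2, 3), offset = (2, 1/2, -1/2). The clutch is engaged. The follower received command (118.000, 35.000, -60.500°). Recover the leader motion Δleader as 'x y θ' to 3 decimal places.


29.000 23.000 -20.000

axis x: (118.000 − 2) / (4) = 29.000
axis y: (35.000 − 1/2) / (3/2) = 23.000
axis θ: (-60.500 − -1/2) / (3) = -20.000


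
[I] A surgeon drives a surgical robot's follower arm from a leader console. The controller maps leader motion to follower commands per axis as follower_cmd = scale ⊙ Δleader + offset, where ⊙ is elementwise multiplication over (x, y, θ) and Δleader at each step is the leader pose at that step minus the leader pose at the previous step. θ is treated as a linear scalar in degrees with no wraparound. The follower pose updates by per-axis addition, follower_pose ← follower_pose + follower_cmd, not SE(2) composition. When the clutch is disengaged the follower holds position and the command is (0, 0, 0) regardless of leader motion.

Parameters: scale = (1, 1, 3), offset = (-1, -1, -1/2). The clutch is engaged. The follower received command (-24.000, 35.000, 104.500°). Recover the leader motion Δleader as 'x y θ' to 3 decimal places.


-23.000 36.000 35.000

axis x: (-24.000 − -1) / (1) = -23.000
axis y: (35.000 − -1) / (1) = 36.000
axis θ: (104.500 − -1/2) / (3) = 35.000


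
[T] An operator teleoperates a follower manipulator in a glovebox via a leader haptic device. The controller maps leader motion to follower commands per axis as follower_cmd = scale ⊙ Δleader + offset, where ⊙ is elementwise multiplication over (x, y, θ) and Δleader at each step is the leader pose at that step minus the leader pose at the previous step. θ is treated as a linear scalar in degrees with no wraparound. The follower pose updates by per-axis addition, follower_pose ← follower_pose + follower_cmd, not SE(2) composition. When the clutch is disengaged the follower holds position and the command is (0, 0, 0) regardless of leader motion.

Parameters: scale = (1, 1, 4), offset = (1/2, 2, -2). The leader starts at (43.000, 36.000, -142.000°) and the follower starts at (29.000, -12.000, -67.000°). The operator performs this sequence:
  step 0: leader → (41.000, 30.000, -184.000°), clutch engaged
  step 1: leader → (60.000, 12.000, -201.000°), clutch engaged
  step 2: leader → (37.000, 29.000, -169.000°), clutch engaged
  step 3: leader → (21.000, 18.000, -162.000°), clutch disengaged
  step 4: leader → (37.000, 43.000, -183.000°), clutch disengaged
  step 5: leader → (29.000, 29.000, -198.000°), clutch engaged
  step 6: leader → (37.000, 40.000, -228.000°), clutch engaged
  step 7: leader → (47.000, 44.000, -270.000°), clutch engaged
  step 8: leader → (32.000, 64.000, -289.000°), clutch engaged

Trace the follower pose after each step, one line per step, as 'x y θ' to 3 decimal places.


27.500 -16.000 -237.000
47.000 -32.000 -307.000
24.500 -13.000 -181.000
24.500 -13.000 -181.000
24.500 -13.000 -181.000
17.000 -25.000 -243.000
25.500 -12.000 -365.000
36.000 -6.000 -535.000
21.500 16.000 -613.000

step 0: Δleader=(-2.000, -6.000, -42.000°), engaged; cmd=(-1.500, -4.000, -170.000°) → follower=(27.500, -16.000, -237.000°)
step 1: Δleader=(19.000, -18.000, -17.000°), engaged; cmd=(19.500, -16.000, -70.000°) → follower=(47.000, -32.000, -307.000°)
step 2: Δleader=(-23.000, 17.000, 32.000°), engaged; cmd=(-22.500, 19.000, 126.000°) → follower=(24.500, -13.000, -181.000°)
step 3: Δleader=(-16.000, -11.000, 7.000°), disengaged; cmd=(0,0,0) → follower holds at (24.500, -13.000, -181.000°)
step 4: Δleader=(16.000, 25.000, -21.000°), disengaged; cmd=(0,0,0) → follower holds at (24.500, -13.000, -181.000°)
step 5: Δleader=(-8.000, -14.000, -15.000°), engaged; cmd=(-7.500, -12.000, -62.000°) → follower=(17.000, -25.000, -243.000°)
step 6: Δleader=(8.000, 11.000, -30.000°), engaged; cmd=(8.500, 13.000, -122.000°) → follower=(25.500, -12.000, -365.000°)
step 7: Δleader=(10.000, 4.000, -42.000°), engaged; cmd=(10.500, 6.000, -170.000°) → follower=(36.000, -6.000, -535.000°)
step 8: Δleader=(-15.000, 20.000, -19.000°), engaged; cmd=(-14.500, 22.000, -78.000°) → follower=(21.500, 16.000, -613.000°)


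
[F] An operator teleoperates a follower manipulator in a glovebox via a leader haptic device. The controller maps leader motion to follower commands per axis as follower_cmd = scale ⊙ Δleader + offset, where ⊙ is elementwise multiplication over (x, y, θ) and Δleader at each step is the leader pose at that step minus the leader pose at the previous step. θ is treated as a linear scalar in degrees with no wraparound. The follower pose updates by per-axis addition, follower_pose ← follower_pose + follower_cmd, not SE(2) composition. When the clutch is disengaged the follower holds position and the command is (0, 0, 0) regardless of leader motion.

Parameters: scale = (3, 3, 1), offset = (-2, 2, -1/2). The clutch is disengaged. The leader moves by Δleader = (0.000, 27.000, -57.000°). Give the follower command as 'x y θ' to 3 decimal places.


clutch disengaged → follower holds; cmd = (0, 0, 0)

0.000 0.000 0.000


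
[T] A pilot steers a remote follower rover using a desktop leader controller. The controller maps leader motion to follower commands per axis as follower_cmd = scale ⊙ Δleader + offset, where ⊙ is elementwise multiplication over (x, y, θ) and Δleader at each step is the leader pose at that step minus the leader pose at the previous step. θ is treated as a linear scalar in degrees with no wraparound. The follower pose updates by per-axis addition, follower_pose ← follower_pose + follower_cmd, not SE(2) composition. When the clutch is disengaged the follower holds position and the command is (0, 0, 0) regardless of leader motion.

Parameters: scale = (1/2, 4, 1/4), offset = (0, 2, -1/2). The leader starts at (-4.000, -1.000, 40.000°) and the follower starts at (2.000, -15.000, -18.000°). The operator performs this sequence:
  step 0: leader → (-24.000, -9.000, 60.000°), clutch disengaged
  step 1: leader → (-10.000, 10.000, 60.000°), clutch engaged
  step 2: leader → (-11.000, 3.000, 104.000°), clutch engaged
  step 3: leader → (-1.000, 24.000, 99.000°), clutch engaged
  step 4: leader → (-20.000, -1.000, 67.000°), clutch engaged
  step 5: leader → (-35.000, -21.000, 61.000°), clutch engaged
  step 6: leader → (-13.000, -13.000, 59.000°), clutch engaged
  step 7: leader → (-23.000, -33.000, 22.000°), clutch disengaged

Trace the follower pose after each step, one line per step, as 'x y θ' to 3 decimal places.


2.000 -15.000 -18.000
9.000 63.000 -18.500
8.500 37.000 -8.000
13.500 123.000 -9.750
4.000 25.000 -18.250
-3.500 -53.000 -20.250
7.500 -19.000 -21.250
7.500 -19.000 -21.250

step 0: Δleader=(-20.000, -8.000, 20.000°), disengaged; cmd=(0,0,0) → follower holds at (2.000, -15.000, -18.000°)
step 1: Δleader=(14.000, 19.000, 0.000°), engaged; cmd=(7.000, 78.000, -0.500°) → follower=(9.000, 63.000, -18.500°)
step 2: Δleader=(-1.000, -7.000, 44.000°), engaged; cmd=(-0.500, -26.000, 10.500°) → follower=(8.500, 37.000, -8.000°)
step 3: Δleader=(10.000, 21.000, -5.000°), engaged; cmd=(5.000, 86.000, -1.750°) → follower=(13.500, 123.000, -9.750°)
step 4: Δleader=(-19.000, -25.000, -32.000°), engaged; cmd=(-9.500, -98.000, -8.500°) → follower=(4.000, 25.000, -18.250°)
step 5: Δleader=(-15.000, -20.000, -6.000°), engaged; cmd=(-7.500, -78.000, -2.000°) → follower=(-3.500, -53.000, -20.250°)
step 6: Δleader=(22.000, 8.000, -2.000°), engaged; cmd=(11.000, 34.000, -1.000°) → follower=(7.500, -19.000, -21.250°)
step 7: Δleader=(-10.000, -20.000, -37.000°), disengaged; cmd=(0,0,0) → follower holds at (7.500, -19.000, -21.250°)


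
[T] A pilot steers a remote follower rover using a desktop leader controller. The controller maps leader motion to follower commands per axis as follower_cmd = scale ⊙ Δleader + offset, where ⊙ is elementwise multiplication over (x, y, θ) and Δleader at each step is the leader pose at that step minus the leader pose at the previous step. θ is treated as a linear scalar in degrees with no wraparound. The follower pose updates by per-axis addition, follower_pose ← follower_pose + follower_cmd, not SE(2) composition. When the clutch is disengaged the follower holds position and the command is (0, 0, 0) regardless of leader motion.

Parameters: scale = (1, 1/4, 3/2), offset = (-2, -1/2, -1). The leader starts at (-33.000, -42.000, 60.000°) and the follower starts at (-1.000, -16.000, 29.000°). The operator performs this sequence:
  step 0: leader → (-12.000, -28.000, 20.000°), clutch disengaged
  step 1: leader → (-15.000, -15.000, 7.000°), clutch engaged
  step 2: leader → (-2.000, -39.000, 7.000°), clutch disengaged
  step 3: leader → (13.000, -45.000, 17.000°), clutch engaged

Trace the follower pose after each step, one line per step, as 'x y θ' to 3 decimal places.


-1.000 -16.000 29.000
-6.000 -13.250 8.500
-6.000 -13.250 8.500
7.000 -15.250 22.500

step 0: Δleader=(21.000, 14.000, -40.000°), disengaged; cmd=(0,0,0) → follower holds at (-1.000, -16.000, 29.000°)
step 1: Δleader=(-3.000, 13.000, -13.000°), engaged; cmd=(-5.000, 2.750, -20.500°) → follower=(-6.000, -13.250, 8.500°)
step 2: Δleader=(13.000, -24.000, 0.000°), disengaged; cmd=(0,0,0) → follower holds at (-6.000, -13.250, 8.500°)
step 3: Δleader=(15.000, -6.000, 10.000°), engaged; cmd=(13.000, -2.000, 14.000°) → follower=(7.000, -15.250, 22.500°)


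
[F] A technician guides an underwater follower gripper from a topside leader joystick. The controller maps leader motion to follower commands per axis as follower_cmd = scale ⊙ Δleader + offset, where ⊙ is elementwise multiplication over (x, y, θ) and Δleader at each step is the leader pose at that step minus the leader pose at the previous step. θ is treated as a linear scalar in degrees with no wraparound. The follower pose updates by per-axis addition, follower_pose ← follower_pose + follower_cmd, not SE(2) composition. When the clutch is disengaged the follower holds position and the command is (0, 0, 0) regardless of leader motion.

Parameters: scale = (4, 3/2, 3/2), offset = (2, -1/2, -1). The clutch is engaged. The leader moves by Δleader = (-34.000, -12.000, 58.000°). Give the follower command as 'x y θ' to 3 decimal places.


axis x: 4·-34.000 + 2 = -134.000
axis y: 3/2·-12.000 + -1/2 = -18.500
axis θ: 3/2·58.000 + -1 = 86.000

-134.000 -18.500 86.000


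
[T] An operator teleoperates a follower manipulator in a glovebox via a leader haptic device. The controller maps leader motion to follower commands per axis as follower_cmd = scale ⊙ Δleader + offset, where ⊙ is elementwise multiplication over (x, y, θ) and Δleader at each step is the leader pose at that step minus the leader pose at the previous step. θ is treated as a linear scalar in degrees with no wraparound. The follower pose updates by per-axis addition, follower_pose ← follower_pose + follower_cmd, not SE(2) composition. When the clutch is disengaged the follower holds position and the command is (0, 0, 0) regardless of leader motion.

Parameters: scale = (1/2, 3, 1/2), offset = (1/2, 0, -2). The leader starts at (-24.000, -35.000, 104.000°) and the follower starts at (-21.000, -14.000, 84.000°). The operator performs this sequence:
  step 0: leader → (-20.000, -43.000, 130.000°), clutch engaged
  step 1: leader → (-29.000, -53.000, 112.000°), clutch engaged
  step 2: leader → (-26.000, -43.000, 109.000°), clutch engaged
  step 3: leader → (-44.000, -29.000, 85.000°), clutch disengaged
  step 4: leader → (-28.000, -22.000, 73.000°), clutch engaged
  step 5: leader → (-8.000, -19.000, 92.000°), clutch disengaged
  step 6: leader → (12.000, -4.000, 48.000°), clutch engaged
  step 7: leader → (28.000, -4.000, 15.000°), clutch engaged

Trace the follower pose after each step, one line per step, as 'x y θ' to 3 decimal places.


step 0: Δleader=(4.000, -8.000, 26.000°), engaged; cmd=(2.500, -24.000, 11.000°) → follower=(-18.500, -38.000, 95.000°)
step 1: Δleader=(-9.000, -10.000, -18.000°), engaged; cmd=(-4.000, -30.000, -11.000°) → follower=(-22.500, -68.000, 84.000°)
step 2: Δleader=(3.000, 10.000, -3.000°), engaged; cmd=(2.000, 30.000, -3.500°) → follower=(-20.500, -38.000, 80.500°)
step 3: Δleader=(-18.000, 14.000, -24.000°), disengaged; cmd=(0,0,0) → follower holds at (-20.500, -38.000, 80.500°)
step 4: Δleader=(16.000, 7.000, -12.000°), engaged; cmd=(8.500, 21.000, -8.000°) → follower=(-12.000, -17.000, 72.500°)
step 5: Δleader=(20.000, 3.000, 19.000°), disengaged; cmd=(0,0,0) → follower holds at (-12.000, -17.000, 72.500°)
step 6: Δleader=(20.000, 15.000, -44.000°), engaged; cmd=(10.500, 45.000, -24.000°) → follower=(-1.500, 28.000, 48.500°)
step 7: Δleader=(16.000, 0.000, -33.000°), engaged; cmd=(8.500, 0.000, -18.500°) → follower=(7.000, 28.000, 30.000°)

-18.500 -38.000 95.000
-22.500 -68.000 84.000
-20.500 -38.000 80.500
-20.500 -38.000 80.500
-12.000 -17.000 72.500
-12.000 -17.000 72.500
-1.500 28.000 48.500
7.000 28.000 30.000


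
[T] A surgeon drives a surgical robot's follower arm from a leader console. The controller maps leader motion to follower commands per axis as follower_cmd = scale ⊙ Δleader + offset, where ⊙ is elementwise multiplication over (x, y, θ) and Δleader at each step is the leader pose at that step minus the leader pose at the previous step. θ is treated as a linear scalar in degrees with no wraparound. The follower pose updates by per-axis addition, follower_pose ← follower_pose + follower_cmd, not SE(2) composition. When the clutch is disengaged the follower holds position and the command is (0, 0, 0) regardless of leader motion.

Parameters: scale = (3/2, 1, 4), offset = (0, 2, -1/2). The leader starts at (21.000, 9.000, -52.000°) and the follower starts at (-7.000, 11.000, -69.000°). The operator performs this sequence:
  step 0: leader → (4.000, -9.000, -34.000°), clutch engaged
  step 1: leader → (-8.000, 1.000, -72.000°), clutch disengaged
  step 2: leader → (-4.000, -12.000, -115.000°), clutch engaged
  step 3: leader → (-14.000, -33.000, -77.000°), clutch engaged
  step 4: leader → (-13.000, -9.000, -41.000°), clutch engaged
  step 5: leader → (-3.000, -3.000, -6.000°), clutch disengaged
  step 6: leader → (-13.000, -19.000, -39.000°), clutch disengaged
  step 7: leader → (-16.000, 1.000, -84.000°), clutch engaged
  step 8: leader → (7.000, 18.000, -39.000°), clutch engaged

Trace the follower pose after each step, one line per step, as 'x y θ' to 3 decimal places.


-32.500 -5.000 2.500
-32.500 -5.000 2.500
-26.500 -16.000 -170.000
-41.500 -35.000 -18.500
-40.000 -9.000 125.000
-40.000 -9.000 125.000
-40.000 -9.000 125.000
-44.500 13.000 -55.500
-10.000 32.000 124.000

step 0: Δleader=(-17.000, -18.000, 18.000°), engaged; cmd=(-25.500, -16.000, 71.500°) → follower=(-32.500, -5.000, 2.500°)
step 1: Δleader=(-12.000, 10.000, -38.000°), disengaged; cmd=(0,0,0) → follower holds at (-32.500, -5.000, 2.500°)
step 2: Δleader=(4.000, -13.000, -43.000°), engaged; cmd=(6.000, -11.000, -172.500°) → follower=(-26.500, -16.000, -170.000°)
step 3: Δleader=(-10.000, -21.000, 38.000°), engaged; cmd=(-15.000, -19.000, 151.500°) → follower=(-41.500, -35.000, -18.500°)
step 4: Δleader=(1.000, 24.000, 36.000°), engaged; cmd=(1.500, 26.000, 143.500°) → follower=(-40.000, -9.000, 125.000°)
step 5: Δleader=(10.000, 6.000, 35.000°), disengaged; cmd=(0,0,0) → follower holds at (-40.000, -9.000, 125.000°)
step 6: Δleader=(-10.000, -16.000, -33.000°), disengaged; cmd=(0,0,0) → follower holds at (-40.000, -9.000, 125.000°)
step 7: Δleader=(-3.000, 20.000, -45.000°), engaged; cmd=(-4.500, 22.000, -180.500°) → follower=(-44.500, 13.000, -55.500°)
step 8: Δleader=(23.000, 17.000, 45.000°), engaged; cmd=(34.500, 19.000, 179.500°) → follower=(-10.000, 32.000, 124.000°)


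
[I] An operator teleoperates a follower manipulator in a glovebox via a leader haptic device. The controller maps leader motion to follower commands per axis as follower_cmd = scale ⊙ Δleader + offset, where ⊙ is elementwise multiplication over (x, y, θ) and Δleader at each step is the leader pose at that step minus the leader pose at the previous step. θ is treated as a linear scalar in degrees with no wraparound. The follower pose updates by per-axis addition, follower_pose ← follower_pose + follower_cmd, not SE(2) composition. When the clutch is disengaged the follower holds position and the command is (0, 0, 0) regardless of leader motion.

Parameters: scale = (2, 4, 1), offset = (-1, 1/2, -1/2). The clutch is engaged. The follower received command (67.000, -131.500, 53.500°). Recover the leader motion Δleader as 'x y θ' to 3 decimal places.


axis x: (67.000 − -1) / (2) = 34.000
axis y: (-131.500 − 1/2) / (4) = -33.000
axis θ: (53.500 − -1/2) / (1) = 54.000

34.000 -33.000 54.000


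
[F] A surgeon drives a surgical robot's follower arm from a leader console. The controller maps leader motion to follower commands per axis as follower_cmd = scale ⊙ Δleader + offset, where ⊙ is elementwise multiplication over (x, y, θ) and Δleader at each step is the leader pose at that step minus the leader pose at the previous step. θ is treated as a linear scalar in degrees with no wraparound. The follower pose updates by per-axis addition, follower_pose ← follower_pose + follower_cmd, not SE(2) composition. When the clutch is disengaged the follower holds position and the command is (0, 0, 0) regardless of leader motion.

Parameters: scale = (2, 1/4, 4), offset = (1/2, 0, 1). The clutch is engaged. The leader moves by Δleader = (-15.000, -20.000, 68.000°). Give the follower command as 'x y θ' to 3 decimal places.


axis x: 2·-15.000 + 1/2 = -29.500
axis y: 1/4·-20.000 + 0 = -5.000
axis θ: 4·68.000 + 1 = 273.000

-29.500 -5.000 273.000


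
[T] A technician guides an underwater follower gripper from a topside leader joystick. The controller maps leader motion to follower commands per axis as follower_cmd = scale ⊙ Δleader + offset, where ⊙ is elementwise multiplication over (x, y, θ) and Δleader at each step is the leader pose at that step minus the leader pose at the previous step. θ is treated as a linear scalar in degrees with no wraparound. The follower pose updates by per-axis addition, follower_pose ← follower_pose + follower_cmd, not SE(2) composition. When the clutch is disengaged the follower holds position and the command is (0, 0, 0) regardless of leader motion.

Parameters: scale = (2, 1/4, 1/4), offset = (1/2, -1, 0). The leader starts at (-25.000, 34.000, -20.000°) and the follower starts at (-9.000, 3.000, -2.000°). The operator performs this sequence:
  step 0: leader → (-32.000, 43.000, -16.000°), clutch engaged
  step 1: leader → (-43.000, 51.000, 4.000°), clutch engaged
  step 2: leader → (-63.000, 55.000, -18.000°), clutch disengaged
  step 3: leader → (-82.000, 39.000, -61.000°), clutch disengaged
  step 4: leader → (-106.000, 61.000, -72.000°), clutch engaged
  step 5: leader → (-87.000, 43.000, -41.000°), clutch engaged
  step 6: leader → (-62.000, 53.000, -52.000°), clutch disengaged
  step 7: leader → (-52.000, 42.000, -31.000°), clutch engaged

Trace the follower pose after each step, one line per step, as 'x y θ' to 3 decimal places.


-22.500 4.250 -1.000
-44.000 5.250 4.000
-44.000 5.250 4.000
-44.000 5.250 4.000
-91.500 9.750 1.250
-53.000 4.250 9.000
-53.000 4.250 9.000
-32.500 0.500 14.250

step 0: Δleader=(-7.000, 9.000, 4.000°), engaged; cmd=(-13.500, 1.250, 1.000°) → follower=(-22.500, 4.250, -1.000°)
step 1: Δleader=(-11.000, 8.000, 20.000°), engaged; cmd=(-21.500, 1.000, 5.000°) → follower=(-44.000, 5.250, 4.000°)
step 2: Δleader=(-20.000, 4.000, -22.000°), disengaged; cmd=(0,0,0) → follower holds at (-44.000, 5.250, 4.000°)
step 3: Δleader=(-19.000, -16.000, -43.000°), disengaged; cmd=(0,0,0) → follower holds at (-44.000, 5.250, 4.000°)
step 4: Δleader=(-24.000, 22.000, -11.000°), engaged; cmd=(-47.500, 4.500, -2.750°) → follower=(-91.500, 9.750, 1.250°)
step 5: Δleader=(19.000, -18.000, 31.000°), engaged; cmd=(38.500, -5.500, 7.750°) → follower=(-53.000, 4.250, 9.000°)
step 6: Δleader=(25.000, 10.000, -11.000°), disengaged; cmd=(0,0,0) → follower holds at (-53.000, 4.250, 9.000°)
step 7: Δleader=(10.000, -11.000, 21.000°), engaged; cmd=(20.500, -3.750, 5.250°) → follower=(-32.500, 0.500, 14.250°)


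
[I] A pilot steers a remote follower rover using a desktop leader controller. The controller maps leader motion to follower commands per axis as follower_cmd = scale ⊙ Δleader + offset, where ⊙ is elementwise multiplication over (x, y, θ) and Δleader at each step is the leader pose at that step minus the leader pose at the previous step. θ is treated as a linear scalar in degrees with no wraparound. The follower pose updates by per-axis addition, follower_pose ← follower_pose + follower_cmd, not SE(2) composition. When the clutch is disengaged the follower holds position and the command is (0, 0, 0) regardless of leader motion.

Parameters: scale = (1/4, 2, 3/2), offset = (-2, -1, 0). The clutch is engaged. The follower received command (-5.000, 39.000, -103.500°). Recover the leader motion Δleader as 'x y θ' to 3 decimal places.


axis x: (-5.000 − -2) / (1/4) = -12.000
axis y: (39.000 − -1) / (2) = 20.000
axis θ: (-103.500 − 0) / (3/2) = -69.000

-12.000 20.000 -69.000


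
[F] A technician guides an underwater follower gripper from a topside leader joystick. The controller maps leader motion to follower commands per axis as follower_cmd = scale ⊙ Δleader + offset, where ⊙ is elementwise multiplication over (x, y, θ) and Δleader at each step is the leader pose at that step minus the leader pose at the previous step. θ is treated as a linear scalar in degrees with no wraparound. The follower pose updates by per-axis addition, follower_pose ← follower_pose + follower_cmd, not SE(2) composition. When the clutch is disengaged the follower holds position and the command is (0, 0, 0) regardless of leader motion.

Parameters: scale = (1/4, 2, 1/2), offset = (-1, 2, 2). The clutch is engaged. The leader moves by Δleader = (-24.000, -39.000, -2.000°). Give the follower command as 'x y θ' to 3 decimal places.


-7.000 -76.000 1.000

axis x: 1/4·-24.000 + -1 = -7.000
axis y: 2·-39.000 + 2 = -76.000
axis θ: 1/2·-2.000 + 2 = 1.000


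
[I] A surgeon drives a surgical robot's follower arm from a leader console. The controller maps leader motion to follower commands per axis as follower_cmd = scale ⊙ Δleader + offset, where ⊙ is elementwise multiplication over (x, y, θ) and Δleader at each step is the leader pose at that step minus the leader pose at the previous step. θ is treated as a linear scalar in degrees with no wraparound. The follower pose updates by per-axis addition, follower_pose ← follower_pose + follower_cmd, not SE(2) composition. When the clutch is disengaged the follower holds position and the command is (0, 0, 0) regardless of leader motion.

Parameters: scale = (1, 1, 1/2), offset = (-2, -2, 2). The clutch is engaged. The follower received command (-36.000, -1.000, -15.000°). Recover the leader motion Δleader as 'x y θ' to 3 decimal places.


-34.000 1.000 -34.000

axis x: (-36.000 − -2) / (1) = -34.000
axis y: (-1.000 − -2) / (1) = 1.000
axis θ: (-15.000 − 2) / (1/2) = -34.000


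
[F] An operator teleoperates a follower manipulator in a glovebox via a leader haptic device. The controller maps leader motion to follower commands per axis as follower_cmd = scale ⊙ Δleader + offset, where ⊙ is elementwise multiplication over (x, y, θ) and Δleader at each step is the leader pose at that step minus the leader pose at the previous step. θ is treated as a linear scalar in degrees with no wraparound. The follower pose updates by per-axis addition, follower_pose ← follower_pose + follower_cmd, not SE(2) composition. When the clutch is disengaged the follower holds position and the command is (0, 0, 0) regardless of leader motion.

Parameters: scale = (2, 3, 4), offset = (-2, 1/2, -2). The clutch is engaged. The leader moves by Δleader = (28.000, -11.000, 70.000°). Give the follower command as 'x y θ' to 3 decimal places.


axis x: 2·28.000 + -2 = 54.000
axis y: 3·-11.000 + 1/2 = -32.500
axis θ: 4·70.000 + -2 = 278.000

54.000 -32.500 278.000
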